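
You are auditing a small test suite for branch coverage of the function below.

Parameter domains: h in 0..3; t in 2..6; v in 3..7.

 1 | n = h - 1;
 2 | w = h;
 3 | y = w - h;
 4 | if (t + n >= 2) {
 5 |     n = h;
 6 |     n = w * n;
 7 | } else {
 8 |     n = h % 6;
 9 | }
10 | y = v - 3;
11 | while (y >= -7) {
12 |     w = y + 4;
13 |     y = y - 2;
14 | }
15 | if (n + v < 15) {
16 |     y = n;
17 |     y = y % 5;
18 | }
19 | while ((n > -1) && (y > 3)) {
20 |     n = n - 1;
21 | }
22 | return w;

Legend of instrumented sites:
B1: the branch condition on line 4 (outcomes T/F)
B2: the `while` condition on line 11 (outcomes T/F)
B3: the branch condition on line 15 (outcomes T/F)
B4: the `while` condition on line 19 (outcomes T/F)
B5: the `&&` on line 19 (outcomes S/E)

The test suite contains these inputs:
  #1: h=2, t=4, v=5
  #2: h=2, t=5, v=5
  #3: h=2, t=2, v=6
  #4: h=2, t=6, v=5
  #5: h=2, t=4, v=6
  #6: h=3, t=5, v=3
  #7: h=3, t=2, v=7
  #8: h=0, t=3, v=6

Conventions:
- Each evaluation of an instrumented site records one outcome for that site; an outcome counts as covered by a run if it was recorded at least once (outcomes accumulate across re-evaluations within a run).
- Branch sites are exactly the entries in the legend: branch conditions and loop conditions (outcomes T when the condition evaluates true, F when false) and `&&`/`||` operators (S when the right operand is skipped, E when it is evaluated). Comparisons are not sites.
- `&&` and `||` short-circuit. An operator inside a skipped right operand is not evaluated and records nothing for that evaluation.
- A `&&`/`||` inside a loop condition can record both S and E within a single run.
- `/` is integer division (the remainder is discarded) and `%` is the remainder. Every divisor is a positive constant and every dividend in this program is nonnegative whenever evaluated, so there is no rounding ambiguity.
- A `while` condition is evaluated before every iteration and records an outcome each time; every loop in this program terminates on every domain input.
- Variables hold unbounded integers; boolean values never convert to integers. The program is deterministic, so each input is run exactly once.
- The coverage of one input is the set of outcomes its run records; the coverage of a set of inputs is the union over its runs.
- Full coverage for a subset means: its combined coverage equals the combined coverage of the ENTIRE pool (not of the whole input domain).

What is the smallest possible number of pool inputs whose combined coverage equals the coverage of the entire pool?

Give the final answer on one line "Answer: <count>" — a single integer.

input #1 (h=2, t=4, v=5): events B1->T, B2->T, B2->T, B2->T, B2->T, B2->T, B2->F, B3->T, B5->E, B4->T, B5->E, B4->T, B5->E, B4->T, ...; covers B1=T, B2=T, B2=F, B3=T, B4=T, B4=F, B5=S, B5=E
input #2 (h=2, t=5, v=5): events B1->T, B2->T, B2->T, B2->T, B2->T, B2->T, B2->F, B3->T, B5->E, B4->T, B5->E, B4->T, B5->E, B4->T, ...; covers B1=T, B2=T, B2=F, B3=T, B4=T, B4=F, B5=S, B5=E
input #3 (h=2, t=2, v=6): events B1->T, B2->T, B2->T, B2->T, B2->T, B2->T, B2->T, B2->F, B3->T, B5->E, B4->T, B5->E, B4->T, B5->E, ...; covers B1=T, B2=T, B2=F, B3=T, B4=T, B4=F, B5=S, B5=E
input #4 (h=2, t=6, v=5): events B1->T, B2->T, B2->T, B2->T, B2->T, B2->T, B2->F, B3->T, B5->E, B4->T, B5->E, B4->T, B5->E, B4->T, ...; covers B1=T, B2=T, B2=F, B3=T, B4=T, B4=F, B5=S, B5=E
input #5 (h=2, t=4, v=6): events B1->T, B2->T, B2->T, B2->T, B2->T, B2->T, B2->T, B2->F, B3->T, B5->E, B4->T, B5->E, B4->T, B5->E, ...; covers B1=T, B2=T, B2=F, B3=T, B4=T, B4=F, B5=S, B5=E
input #6 (h=3, t=5, v=3): events B1->T, B2->T, B2->T, B2->T, B2->T, B2->F, B3->T, B5->E, B4->T, B5->E, B4->T, B5->E, B4->T, B5->E, ...; covers B1=T, B2=T, B2=F, B3=T, B4=T, B4=F, B5=S, B5=E
input #7 (h=3, t=2, v=7): events B1->T, B2->T, B2->T, B2->T, B2->T, B2->T, B2->T, B2->F, B3->F, B5->E, B4->F; covers B1=T, B2=T, B2=F, B3=F, B4=F, B5=E
input #8 (h=0, t=3, v=6): events B1->T, B2->T, B2->T, B2->T, B2->T, B2->T, B2->T, B2->F, B3->T, B5->E, B4->F; covers B1=T, B2=T, B2=F, B3=T, B4=F, B5=E
together the pool reaches 9 outcomes: B1=T, B2=T, B2=F, B3=T, B3=F, B4=T, B4=F, B5=S, B5=E
every size-1 subset falls short of the 9 outcomes (best: 8/9)
size 2: inputs {1, 7} cover all 9 outcomes, and no lexicographically smaller subset of this size does

Answer: 2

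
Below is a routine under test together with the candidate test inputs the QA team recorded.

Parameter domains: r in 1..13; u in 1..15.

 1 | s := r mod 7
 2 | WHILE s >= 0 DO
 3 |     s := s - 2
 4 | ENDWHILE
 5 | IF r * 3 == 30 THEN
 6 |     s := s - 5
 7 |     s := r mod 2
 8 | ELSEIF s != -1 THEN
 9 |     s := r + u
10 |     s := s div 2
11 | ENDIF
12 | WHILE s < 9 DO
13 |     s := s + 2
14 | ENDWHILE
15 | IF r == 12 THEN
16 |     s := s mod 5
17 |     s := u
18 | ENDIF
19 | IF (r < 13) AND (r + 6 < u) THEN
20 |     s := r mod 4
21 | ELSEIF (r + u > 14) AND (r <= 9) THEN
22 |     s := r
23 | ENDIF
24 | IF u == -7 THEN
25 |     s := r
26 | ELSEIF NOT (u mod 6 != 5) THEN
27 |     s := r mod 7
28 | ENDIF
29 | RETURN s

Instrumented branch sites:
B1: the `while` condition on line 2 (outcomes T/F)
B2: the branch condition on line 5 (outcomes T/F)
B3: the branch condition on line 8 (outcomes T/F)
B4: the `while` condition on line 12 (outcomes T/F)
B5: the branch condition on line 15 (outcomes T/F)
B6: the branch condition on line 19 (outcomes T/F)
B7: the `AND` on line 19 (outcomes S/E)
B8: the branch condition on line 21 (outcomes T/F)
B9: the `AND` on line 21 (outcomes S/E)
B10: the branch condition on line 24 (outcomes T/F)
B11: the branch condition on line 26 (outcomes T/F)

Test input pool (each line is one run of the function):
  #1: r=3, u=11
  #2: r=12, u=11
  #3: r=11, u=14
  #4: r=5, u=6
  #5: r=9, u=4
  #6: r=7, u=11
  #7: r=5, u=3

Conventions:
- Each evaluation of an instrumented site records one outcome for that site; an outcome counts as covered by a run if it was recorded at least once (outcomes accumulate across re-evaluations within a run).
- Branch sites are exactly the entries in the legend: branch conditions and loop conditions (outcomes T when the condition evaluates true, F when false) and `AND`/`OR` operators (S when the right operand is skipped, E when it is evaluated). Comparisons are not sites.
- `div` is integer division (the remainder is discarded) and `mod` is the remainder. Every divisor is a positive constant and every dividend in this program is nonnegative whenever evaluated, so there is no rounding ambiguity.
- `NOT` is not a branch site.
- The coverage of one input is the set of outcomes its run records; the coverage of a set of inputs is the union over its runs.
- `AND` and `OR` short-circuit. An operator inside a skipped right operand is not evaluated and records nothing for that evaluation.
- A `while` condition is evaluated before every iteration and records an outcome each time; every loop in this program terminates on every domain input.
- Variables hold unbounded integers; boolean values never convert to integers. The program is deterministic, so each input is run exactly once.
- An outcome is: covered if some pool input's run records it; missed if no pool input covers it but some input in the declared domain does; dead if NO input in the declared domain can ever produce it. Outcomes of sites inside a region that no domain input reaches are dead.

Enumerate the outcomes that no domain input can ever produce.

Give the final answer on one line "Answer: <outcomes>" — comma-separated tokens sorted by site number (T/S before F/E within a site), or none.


checking every outcome against all 195 domain inputs:
  B10=T: unreachable across the whole domain -> dead
  reachable outcomes have witnesses, e.g. B1=T (e.g. r=1, u=1), B1=F (e.g. r=1, u=1), B2=T (e.g. r=10, u=1), B2=F (e.g. r=1, u=1)
Answer: B10=T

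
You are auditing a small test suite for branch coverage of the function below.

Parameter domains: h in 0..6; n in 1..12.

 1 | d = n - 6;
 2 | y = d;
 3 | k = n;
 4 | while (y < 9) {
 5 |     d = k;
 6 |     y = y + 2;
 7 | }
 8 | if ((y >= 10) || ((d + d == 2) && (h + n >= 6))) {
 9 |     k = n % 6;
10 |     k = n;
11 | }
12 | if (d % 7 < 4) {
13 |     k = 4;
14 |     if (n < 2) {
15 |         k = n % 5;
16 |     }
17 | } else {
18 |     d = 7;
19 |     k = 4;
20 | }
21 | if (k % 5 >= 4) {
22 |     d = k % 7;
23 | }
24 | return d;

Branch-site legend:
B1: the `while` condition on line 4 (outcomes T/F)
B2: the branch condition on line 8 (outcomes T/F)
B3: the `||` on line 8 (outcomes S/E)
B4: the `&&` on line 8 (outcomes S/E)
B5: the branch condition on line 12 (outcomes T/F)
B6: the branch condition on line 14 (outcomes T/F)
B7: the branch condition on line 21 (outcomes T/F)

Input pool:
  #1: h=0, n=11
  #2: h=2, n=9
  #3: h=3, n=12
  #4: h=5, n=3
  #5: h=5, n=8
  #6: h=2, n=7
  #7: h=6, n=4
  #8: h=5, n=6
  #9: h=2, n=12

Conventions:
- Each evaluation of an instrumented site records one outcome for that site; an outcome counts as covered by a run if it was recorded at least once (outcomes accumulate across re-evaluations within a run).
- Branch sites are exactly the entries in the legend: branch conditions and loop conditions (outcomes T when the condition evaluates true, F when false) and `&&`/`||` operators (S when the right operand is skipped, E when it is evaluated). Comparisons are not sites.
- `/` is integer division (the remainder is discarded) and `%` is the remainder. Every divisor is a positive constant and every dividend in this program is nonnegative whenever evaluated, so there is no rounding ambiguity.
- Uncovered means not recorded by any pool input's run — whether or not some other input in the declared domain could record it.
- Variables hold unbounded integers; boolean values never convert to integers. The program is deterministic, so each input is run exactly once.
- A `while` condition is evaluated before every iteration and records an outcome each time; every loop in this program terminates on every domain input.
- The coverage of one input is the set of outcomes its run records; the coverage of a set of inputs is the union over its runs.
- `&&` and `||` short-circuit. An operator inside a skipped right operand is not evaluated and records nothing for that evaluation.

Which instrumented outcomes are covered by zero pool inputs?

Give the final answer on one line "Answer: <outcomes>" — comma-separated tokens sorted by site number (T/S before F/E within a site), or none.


input #1 (h=0, n=11): events B1->T, B1->T, B1->F, B3->E, B4->S, B2->F, B5->F, B7->T; covers B1=T, B1=F, B2=F, B3=E, B4=S, B5=F, B7=T
input #2 (h=2, n=9): events B1->T, B1->T, B1->T, B1->F, B3->E, B4->S, B2->F, B5->T, B6->F, B7->T; covers B1=T, B1=F, B2=F, B3=E, B4=S, B5=T, B6=F, B7=T
input #3 (h=3, n=12): events B1->T, B1->T, B1->F, B3->S, B2->T, B5->F, B7->T; covers B1=T, B1=F, B2=T, B3=S, B5=F, B7=T
input #4 (h=5, n=3): events B1->T, B1->T, B1->T, B1->T, B1->T, B1->T, B1->F, B3->E, B4->S, B2->F, B5->T, B6->F, B7->T; covers B1=T, B1=F, B2=F, B3=E, B4=S, B5=T, B6=F, B7=T
input #5 (h=5, n=8): events B1->T, B1->T, B1->T, B1->T, B1->F, B3->S, B2->T, B5->T, B6->F, B7->T; covers B1=T, B1=F, B2=T, B3=S, B5=T, B6=F, B7=T
input #6 (h=2, n=7): events B1->T, B1->T, B1->T, B1->T, B1->F, B3->E, B4->S, B2->F, B5->T, B6->F, B7->T; covers B1=T, B1=F, B2=F, B3=E, B4=S, B5=T, B6=F, B7=T
input #7 (h=6, n=4): events B1->T, B1->T, B1->T, B1->T, B1->T, B1->T, B1->F, B3->S, B2->T, B5->F, B7->T; covers B1=T, B1=F, B2=T, B3=S, B5=F, B7=T
input #8 (h=5, n=6): events B1->T, B1->T, B1->T, B1->T, B1->T, B1->F, B3->S, B2->T, B5->F, B7->T; covers B1=T, B1=F, B2=T, B3=S, B5=F, B7=T
input #9 (h=2, n=12): events B1->T, B1->T, B1->F, B3->S, B2->T, B5->F, B7->T; covers B1=T, B1=F, B2=T, B3=S, B5=F, B7=T
union over the pool: B1=T, B1=F, B2=T, B2=F, B3=S, B3=E, B4=S, B5=T, B5=F, B6=F, B7=T
uncovered (3 of 14): B4=E, B6=T, B7=F
Answer: B4=E, B6=T, B7=F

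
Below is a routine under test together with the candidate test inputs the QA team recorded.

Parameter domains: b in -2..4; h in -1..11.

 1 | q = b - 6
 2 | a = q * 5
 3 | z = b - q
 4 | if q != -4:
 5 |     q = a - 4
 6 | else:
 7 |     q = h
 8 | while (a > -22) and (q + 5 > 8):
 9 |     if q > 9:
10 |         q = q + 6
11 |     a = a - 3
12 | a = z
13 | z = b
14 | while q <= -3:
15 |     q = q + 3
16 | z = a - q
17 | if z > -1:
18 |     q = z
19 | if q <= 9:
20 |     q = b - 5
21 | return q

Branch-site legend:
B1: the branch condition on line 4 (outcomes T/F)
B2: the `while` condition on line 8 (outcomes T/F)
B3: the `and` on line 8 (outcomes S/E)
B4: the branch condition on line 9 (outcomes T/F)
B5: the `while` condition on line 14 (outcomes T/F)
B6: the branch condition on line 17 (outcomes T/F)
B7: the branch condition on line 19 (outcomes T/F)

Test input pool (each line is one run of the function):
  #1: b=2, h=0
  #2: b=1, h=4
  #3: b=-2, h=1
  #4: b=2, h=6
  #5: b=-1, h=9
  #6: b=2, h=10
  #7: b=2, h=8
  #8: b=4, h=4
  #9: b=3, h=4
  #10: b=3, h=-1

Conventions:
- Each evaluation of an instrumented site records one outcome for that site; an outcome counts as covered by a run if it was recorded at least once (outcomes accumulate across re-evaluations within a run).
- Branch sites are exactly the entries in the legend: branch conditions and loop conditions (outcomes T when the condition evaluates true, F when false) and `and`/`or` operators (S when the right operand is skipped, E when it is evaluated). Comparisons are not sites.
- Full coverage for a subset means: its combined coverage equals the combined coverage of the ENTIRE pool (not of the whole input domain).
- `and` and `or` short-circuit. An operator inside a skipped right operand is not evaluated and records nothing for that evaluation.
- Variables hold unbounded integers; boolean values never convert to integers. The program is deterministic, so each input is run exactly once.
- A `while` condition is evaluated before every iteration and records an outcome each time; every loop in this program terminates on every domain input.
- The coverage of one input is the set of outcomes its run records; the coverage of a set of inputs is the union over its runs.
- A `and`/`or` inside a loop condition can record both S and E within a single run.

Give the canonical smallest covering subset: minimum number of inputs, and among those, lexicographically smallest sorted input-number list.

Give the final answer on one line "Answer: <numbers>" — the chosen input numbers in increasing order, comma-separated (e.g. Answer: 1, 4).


input #1 (b=2, h=0): events B1->F, B3->E, B2->F, B5->F, B6->T, B7->T; covers B1=F, B2=F, B3=E, B5=F, B6=T, B7=T
input #2 (b=1, h=4): events B1->T, B3->S, B2->F, B5->T, B5->T, B5->T, B5->T, B5->T, B5->T, B5->T, B5->T, B5->T, B5->F, B6->T, ...; covers B1=T, B2=F, B3=S, B5=T, B5=F, B6=T, B7=T
input #3 (b=-2, h=1): events B1->T, B3->S, B2->F, B5->T, B5->T, B5->T, B5->T, B5->T, B5->T, B5->T, B5->T, B5->T, B5->T, B5->T, ...; covers B1=T, B2=F, B3=S, B5=T, B5=F, B6=T, B7=T
input #4 (b=2, h=6): events B1->F, B3->E, B2->T, B4->F, B3->S, B2->F, B5->F, B6->T, B7->T; covers B1=F, B2=T, B2=F, B3=S, B3=E, B4=F, B5=F, B6=T, B7=T
input #5 (b=-1, h=9): events B1->T, B3->S, B2->F, B5->T, B5->T, B5->T, B5->T, B5->T, B5->T, B5->T, B5->T, B5->T, B5->T, B5->T, ...; covers B1=T, B2=F, B3=S, B5=T, B5=F, B6=T, B7=T
input #6 (b=2, h=10): events B1->F, B3->E, B2->T, B4->T, B3->S, B2->F, B5->F, B6->F, B7->F; covers B1=F, B2=T, B2=F, B3=S, B3=E, B4=T, B5=F, B6=F, B7=F
input #7 (b=2, h=8): events B1->F, B3->E, B2->T, B4->F, B3->S, B2->F, B5->F, B6->F, B7->T; covers B1=F, B2=T, B2=F, B3=S, B3=E, B4=F, B5=F, B6=F, B7=T
input #8 (b=4, h=4): events B1->T, B3->E, B2->F, B5->T, B5->T, B5->T, B5->T, B5->F, B6->T, B7->T; covers B1=T, B2=F, B3=E, B5=T, B5=F, B6=T, B7=T
input #9 (b=3, h=4): events B1->T, B3->E, B2->F, B5->T, B5->T, B5->T, B5->T, B5->T, B5->T, B5->F, B6->T, B7->T; covers B1=T, B2=F, B3=E, B5=T, B5=F, B6=T, B7=T
input #10 (b=3, h=-1): events B1->T, B3->E, B2->F, B5->T, B5->T, B5->T, B5->T, B5->T, B5->T, B5->F, B6->T, B7->T; covers B1=T, B2=F, B3=E, B5=T, B5=F, B6=T, B7=T
union over all inputs: B1=T, B1=F, B2=T, B2=F, B3=S, B3=E, B4=T, B4=F, B5=T, B5=F, B6=T, B6=F, B7=T, B7=F (14 outcomes)
checked all size-1 subsets: none covers 14 outcomes (max 9/14)
checked all size-2 subsets: none covers 14 outcomes (max 13/14)
at size 3, {2, 4, 6} reaches all 14 outcomes; every lexicographically earlier size-3 subset fails
Answer: 2, 4, 6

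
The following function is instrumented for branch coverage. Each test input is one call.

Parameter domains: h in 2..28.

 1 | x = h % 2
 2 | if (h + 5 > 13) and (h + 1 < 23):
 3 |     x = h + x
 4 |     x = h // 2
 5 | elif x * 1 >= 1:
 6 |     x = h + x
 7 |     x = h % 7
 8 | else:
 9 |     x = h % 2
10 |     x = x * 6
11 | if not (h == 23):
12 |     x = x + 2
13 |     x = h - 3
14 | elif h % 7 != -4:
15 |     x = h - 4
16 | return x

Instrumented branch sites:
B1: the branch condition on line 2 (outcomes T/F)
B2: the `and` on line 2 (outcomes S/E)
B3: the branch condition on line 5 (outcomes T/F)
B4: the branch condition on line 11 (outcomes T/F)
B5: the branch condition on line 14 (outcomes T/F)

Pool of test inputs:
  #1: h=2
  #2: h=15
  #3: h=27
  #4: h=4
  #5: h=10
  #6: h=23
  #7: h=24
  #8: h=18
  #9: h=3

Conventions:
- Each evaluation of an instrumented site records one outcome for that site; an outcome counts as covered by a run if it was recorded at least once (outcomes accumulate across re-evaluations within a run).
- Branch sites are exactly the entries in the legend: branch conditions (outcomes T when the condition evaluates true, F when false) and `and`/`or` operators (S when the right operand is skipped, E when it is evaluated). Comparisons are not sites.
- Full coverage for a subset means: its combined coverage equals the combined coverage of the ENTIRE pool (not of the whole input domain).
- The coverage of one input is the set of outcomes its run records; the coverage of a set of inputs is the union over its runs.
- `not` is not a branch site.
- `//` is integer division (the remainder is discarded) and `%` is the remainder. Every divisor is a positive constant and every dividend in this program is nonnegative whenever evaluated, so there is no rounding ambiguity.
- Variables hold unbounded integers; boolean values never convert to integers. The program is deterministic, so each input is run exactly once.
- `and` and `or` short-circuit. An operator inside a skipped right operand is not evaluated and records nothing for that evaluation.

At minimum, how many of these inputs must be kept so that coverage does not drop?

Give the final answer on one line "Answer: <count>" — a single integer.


input #1 (h=2): covers B1=F, B2=S, B3=F, B4=T
input #2 (h=15): covers B1=T, B2=E, B4=T
input #3 (h=27): covers B1=F, B2=E, B3=T, B4=T
input #4 (h=4): covers B1=F, B2=S, B3=F, B4=T
input #5 (h=10): covers B1=T, B2=E, B4=T
input #6 (h=23): covers B1=F, B2=E, B3=T, B4=F, B5=T
input #7 (h=24): covers B1=F, B2=E, B3=F, B4=T
input #8 (h=18): covers B1=T, B2=E, B4=T
input #9 (h=3): covers B1=F, B2=S, B3=T, B4=T
the full pool covers 9 outcomes: B1=T, B1=F, B2=S, B2=E, B3=T, B3=F, B4=T, B4=F, B5=T
no size-1 subset reaches all 9 outcomes (best union: 5/9)
no size-2 subset reaches all 9 outcomes (best union: 8/9)
at size 3, {1, 2, 6} reaches all 9 outcomes; every lexicographically earlier size-3 subset fails
Answer: 3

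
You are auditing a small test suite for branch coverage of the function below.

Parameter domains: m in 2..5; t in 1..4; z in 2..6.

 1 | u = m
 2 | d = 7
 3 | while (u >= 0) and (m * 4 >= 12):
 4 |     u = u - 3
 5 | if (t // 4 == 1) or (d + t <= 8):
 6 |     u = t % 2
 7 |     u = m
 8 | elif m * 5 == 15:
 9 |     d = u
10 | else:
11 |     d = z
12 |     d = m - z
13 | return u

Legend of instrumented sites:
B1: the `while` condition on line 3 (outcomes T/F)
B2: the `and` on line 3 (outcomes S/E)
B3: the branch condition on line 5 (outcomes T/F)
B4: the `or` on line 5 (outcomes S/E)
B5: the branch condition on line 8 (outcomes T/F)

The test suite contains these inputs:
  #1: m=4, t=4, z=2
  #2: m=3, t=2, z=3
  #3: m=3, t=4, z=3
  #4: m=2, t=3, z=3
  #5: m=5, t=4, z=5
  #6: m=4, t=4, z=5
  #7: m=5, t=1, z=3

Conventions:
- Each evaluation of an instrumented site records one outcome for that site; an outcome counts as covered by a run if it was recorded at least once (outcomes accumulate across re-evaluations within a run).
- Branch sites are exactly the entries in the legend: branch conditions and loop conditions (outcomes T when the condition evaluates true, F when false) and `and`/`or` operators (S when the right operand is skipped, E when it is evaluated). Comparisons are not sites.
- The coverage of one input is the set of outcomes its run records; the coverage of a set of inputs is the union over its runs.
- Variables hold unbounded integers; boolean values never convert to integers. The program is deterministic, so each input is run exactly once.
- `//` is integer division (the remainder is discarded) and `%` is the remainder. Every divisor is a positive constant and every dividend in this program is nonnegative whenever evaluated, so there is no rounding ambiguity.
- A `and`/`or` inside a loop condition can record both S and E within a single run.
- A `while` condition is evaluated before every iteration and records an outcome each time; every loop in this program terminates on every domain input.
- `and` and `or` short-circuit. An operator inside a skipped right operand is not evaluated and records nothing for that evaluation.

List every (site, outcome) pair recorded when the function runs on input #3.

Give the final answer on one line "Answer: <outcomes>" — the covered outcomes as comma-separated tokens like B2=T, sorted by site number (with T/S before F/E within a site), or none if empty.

Tracing the run of input #3 (m=3, t=4, z=3):
  B2->E, B1->T, B2->E, B1->T, B2->S, B1->F, B4->S, B3->T
deduplicating events, the covered set is: B1=T, B1=F, B2=S, B2=E, B3=T, B4=S

Answer: B1=T, B1=F, B2=S, B2=E, B3=T, B4=S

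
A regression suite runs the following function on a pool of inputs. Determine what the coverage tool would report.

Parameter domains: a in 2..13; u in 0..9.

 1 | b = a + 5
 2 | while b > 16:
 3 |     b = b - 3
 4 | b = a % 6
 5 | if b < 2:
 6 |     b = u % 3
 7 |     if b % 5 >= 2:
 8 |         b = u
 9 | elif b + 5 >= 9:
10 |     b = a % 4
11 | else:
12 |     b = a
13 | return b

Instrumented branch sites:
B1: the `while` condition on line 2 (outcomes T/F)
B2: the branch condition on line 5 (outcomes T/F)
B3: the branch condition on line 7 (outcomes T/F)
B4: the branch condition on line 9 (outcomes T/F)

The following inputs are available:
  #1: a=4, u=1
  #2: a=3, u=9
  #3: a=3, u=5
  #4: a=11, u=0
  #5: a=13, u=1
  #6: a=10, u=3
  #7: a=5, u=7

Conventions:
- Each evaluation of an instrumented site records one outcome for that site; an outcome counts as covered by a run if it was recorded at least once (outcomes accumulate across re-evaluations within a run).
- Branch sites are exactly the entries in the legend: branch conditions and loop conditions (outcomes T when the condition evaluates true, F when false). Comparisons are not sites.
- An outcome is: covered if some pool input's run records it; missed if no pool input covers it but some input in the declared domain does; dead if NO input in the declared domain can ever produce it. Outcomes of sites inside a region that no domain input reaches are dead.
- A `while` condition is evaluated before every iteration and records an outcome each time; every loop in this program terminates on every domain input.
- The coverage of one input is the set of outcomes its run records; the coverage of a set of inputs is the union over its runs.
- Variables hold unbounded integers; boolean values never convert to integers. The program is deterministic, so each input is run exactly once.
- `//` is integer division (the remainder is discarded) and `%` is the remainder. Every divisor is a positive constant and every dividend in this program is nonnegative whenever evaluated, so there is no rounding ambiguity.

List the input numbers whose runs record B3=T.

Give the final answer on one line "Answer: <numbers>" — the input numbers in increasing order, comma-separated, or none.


input #1 (a=4, u=1): never hits B3=T
input #2 (a=3, u=9): never hits B3=T
input #3 (a=3, u=5): never hits B3=T
input #4 (a=11, u=0): never hits B3=T
input #5 (a=13, u=1): never hits B3=T
input #6 (a=10, u=3): never hits B3=T
input #7 (a=5, u=7): never hits B3=T
Answer: none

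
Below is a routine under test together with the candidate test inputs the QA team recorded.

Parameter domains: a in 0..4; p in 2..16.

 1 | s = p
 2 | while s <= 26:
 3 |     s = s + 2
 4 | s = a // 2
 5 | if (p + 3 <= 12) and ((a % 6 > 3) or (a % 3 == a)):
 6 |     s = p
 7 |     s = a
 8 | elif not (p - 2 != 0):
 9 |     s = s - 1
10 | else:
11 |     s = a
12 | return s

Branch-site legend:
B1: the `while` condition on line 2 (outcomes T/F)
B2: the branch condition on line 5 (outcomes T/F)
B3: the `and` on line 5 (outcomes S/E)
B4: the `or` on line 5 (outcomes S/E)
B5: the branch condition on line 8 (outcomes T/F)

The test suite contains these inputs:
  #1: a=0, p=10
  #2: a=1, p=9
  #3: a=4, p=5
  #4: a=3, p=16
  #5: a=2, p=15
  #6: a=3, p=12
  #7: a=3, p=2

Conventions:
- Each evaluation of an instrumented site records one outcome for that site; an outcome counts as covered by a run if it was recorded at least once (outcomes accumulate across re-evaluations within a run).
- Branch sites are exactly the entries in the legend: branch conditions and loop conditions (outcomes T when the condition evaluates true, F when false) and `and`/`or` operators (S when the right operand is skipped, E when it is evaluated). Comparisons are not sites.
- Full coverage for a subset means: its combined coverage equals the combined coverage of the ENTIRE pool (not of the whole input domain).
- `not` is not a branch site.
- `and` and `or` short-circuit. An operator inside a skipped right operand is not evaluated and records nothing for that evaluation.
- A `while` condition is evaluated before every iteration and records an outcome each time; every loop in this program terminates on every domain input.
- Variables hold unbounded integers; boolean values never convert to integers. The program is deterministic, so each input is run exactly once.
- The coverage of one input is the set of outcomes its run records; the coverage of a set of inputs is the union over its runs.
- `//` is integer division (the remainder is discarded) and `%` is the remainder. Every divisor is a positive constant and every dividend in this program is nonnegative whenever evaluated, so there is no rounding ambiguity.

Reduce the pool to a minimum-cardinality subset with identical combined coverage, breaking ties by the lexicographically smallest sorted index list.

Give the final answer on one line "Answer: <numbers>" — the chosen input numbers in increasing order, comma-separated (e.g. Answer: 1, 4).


input #1 (a=0, p=10): events B1->T, B1->T, B1->T, B1->T, B1->T, B1->T, B1->T, B1->T, B1->T, B1->F, B3->S, B2->F, B5->F; covers B1=T, B1=F, B2=F, B3=S, B5=F
input #2 (a=1, p=9): events B1->T, B1->T, B1->T, B1->T, B1->T, B1->T, B1->T, B1->T, B1->T, B1->F, B3->E, B4->E, B2->T; covers B1=T, B1=F, B2=T, B3=E, B4=E
input #3 (a=4, p=5): events B1->T, B1->T, B1->T, B1->T, B1->T, B1->T, B1->T, B1->T, B1->T, B1->T, B1->T, B1->F, B3->E, B4->S, ...; covers B1=T, B1=F, B2=T, B3=E, B4=S
input #4 (a=3, p=16): events B1->T, B1->T, B1->T, B1->T, B1->T, B1->T, B1->F, B3->S, B2->F, B5->F; covers B1=T, B1=F, B2=F, B3=S, B5=F
input #5 (a=2, p=15): events B1->T, B1->T, B1->T, B1->T, B1->T, B1->T, B1->F, B3->S, B2->F, B5->F; covers B1=T, B1=F, B2=F, B3=S, B5=F
input #6 (a=3, p=12): events B1->T, B1->T, B1->T, B1->T, B1->T, B1->T, B1->T, B1->T, B1->F, B3->S, B2->F, B5->F; covers B1=T, B1=F, B2=F, B3=S, B5=F
input #7 (a=3, p=2): events B1->T, B1->T, B1->T, B1->T, B1->T, B1->T, B1->T, B1->T, B1->T, B1->T, B1->T, B1->T, B1->T, B1->F, ...; covers B1=T, B1=F, B2=F, B3=E, B4=E, B5=T
pool-wide coverage (10 outcomes): B1=T, B1=F, B2=T, B2=F, B3=S, B3=E, B4=S, B4=E, B5=T, B5=F
no size-1 subset reaches all 10 outcomes (best union: 6/10)
no size-2 subset reaches all 10 outcomes (best union: 8/10)
inputs {1, 3, 7} (size 3) cover everything; no size-3 subset with a lexicographically smaller index list covers all 10
Answer: 1, 3, 7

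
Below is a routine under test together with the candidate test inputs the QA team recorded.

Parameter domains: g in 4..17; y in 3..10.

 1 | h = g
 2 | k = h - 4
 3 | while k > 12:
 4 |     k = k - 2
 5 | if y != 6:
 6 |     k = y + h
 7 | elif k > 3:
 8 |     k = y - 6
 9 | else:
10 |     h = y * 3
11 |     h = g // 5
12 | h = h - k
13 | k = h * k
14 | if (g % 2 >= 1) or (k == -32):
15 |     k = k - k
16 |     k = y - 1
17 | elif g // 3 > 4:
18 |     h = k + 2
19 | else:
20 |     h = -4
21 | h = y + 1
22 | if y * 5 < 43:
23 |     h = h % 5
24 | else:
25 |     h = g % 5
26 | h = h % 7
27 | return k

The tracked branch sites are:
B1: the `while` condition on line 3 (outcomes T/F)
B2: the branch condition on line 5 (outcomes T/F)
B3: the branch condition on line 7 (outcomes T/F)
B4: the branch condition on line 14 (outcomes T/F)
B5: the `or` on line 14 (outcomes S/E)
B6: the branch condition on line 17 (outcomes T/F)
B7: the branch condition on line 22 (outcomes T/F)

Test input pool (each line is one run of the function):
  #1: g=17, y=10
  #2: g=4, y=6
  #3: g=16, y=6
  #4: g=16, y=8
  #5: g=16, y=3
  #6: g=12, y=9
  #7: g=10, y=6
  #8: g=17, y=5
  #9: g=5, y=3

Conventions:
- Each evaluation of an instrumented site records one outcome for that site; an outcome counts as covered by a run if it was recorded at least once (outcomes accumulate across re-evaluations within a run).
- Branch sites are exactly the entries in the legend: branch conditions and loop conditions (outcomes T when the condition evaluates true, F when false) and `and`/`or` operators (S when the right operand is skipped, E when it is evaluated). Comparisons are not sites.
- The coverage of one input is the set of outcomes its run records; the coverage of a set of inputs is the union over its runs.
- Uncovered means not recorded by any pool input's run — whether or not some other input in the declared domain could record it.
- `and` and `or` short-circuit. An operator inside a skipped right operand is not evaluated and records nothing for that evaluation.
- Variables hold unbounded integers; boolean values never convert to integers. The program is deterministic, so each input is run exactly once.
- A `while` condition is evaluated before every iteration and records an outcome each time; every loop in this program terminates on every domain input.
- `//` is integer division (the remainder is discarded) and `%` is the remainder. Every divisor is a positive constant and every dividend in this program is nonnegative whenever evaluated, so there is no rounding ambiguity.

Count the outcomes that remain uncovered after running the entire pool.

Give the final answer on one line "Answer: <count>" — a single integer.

input #1 (g=17, y=10): events B1->T, B1->F, B2->T, B5->S, B4->T, B7->F; covers B1=T, B1=F, B2=T, B4=T, B5=S, B7=F
input #2 (g=4, y=6): events B1->F, B2->F, B3->F, B5->E, B4->F, B6->F, B7->T; covers B1=F, B2=F, B3=F, B4=F, B5=E, B6=F, B7=T
input #3 (g=16, y=6): events B1->F, B2->F, B3->T, B5->E, B4->F, B6->T, B7->T; covers B1=F, B2=F, B3=T, B4=F, B5=E, B6=T, B7=T
input #4 (g=16, y=8): events B1->F, B2->T, B5->E, B4->F, B6->T, B7->T; covers B1=F, B2=T, B4=F, B5=E, B6=T, B7=T
input #5 (g=16, y=3): events B1->F, B2->T, B5->E, B4->F, B6->T, B7->T; covers B1=F, B2=T, B4=F, B5=E, B6=T, B7=T
input #6 (g=12, y=9): events B1->F, B2->T, B5->E, B4->F, B6->F, B7->F; covers B1=F, B2=T, B4=F, B5=E, B6=F, B7=F
input #7 (g=10, y=6): events B1->F, B2->F, B3->T, B5->E, B4->F, B6->F, B7->T; covers B1=F, B2=F, B3=T, B4=F, B5=E, B6=F, B7=T
input #8 (g=17, y=5): events B1->T, B1->F, B2->T, B5->S, B4->T, B7->T; covers B1=T, B1=F, B2=T, B4=T, B5=S, B7=T
input #9 (g=5, y=3): events B1->F, B2->T, B5->S, B4->T, B7->T; covers B1=F, B2=T, B4=T, B5=S, B7=T
union over the pool: B1=T, B1=F, B2=T, B2=F, B3=T, B3=F, B4=T, B4=F, B5=S, B5=E, B6=T, B6=F, B7=T, B7=F
uncovered (0 of 14): none

Answer: 0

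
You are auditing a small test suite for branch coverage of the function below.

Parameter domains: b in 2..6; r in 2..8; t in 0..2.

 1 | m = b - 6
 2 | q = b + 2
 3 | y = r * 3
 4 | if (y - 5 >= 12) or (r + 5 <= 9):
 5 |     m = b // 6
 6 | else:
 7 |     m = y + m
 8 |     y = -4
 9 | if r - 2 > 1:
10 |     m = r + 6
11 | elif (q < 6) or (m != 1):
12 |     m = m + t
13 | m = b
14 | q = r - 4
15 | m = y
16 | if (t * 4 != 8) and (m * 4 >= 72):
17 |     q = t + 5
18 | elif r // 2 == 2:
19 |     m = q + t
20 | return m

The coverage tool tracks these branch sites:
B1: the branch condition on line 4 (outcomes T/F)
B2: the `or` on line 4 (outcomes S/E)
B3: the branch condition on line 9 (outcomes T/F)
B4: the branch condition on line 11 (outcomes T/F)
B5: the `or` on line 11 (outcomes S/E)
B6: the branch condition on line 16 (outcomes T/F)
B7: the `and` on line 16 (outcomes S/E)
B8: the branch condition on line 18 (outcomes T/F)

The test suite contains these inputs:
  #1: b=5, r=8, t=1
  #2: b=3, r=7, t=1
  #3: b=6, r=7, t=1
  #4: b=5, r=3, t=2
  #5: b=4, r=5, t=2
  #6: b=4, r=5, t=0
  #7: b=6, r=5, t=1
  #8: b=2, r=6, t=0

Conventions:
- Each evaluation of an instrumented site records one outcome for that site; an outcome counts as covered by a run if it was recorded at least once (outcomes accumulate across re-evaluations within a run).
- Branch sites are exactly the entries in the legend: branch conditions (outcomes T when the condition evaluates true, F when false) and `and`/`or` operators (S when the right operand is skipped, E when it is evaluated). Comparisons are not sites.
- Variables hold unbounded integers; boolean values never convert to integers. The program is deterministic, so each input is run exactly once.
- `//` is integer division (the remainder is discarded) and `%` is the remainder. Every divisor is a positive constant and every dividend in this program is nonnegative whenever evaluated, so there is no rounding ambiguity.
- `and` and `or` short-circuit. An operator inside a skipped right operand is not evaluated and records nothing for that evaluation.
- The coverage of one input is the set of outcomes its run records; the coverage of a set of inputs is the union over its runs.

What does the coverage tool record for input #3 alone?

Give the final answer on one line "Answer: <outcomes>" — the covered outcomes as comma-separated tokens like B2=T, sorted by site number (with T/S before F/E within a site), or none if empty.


Tracing the run of input #3 (b=6, r=7, t=1):
  B2->S, B1->T, B3->T, B7->E, B6->T
distinct outcomes covered: B1=T, B2=S, B3=T, B6=T, B7=E
Answer: B1=T, B2=S, B3=T, B6=T, B7=E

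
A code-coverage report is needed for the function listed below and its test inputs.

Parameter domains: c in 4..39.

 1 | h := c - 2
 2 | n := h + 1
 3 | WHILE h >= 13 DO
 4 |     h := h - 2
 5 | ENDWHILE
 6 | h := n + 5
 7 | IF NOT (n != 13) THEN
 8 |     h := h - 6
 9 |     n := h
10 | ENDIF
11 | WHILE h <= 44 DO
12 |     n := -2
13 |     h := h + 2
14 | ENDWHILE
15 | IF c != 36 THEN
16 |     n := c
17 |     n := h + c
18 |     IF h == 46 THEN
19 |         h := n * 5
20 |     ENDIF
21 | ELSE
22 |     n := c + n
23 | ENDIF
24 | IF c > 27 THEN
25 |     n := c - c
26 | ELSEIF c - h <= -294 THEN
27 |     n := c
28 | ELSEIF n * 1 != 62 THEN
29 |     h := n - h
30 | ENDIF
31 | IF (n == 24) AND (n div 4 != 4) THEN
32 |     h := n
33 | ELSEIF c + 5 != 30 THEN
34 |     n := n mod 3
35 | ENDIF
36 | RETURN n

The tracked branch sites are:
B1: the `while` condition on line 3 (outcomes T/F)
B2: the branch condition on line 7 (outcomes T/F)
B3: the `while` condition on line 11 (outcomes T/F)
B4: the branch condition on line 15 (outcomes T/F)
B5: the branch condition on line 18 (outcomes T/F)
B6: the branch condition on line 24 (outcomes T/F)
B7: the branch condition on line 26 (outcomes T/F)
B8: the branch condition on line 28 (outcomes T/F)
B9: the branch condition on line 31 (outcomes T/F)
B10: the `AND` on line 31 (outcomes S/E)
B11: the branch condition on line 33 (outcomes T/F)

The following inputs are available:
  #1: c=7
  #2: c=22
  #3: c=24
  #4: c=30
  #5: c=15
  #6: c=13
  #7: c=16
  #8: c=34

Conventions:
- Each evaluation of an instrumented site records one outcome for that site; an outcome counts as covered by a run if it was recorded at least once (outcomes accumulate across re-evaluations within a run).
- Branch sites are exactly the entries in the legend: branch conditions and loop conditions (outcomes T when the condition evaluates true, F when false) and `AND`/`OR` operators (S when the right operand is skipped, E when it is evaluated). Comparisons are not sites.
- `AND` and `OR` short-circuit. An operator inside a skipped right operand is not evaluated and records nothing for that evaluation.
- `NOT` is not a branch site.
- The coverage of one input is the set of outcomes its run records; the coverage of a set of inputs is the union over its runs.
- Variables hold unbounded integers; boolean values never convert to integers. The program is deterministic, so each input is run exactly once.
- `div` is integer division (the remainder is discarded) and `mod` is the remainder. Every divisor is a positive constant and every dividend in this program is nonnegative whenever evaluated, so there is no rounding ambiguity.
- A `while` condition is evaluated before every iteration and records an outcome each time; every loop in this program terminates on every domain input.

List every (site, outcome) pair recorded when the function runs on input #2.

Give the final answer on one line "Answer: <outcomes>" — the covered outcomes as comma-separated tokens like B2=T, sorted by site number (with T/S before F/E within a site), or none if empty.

Running input #2 (c=22), event by event:
  B1->T, B1->T, B1->T, B1->T, B1->F, B2->F, B3->T, B3->T, B3->T, B3->T
  B3->T, B3->T, B3->T, B3->T, B3->T, B3->T, B3->F, B4->T, B5->T, B6->F
  B7->T, B10->S, B9->F, B11->T
deduplicating events, the covered set is: B1=T, B1=F, B2=F, B3=T, B3=F, B4=T, B5=T, B6=F, B7=T, B9=F, B10=S, B11=T

Answer: B1=T, B1=F, B2=F, B3=T, B3=F, B4=T, B5=T, B6=F, B7=T, B9=F, B10=S, B11=T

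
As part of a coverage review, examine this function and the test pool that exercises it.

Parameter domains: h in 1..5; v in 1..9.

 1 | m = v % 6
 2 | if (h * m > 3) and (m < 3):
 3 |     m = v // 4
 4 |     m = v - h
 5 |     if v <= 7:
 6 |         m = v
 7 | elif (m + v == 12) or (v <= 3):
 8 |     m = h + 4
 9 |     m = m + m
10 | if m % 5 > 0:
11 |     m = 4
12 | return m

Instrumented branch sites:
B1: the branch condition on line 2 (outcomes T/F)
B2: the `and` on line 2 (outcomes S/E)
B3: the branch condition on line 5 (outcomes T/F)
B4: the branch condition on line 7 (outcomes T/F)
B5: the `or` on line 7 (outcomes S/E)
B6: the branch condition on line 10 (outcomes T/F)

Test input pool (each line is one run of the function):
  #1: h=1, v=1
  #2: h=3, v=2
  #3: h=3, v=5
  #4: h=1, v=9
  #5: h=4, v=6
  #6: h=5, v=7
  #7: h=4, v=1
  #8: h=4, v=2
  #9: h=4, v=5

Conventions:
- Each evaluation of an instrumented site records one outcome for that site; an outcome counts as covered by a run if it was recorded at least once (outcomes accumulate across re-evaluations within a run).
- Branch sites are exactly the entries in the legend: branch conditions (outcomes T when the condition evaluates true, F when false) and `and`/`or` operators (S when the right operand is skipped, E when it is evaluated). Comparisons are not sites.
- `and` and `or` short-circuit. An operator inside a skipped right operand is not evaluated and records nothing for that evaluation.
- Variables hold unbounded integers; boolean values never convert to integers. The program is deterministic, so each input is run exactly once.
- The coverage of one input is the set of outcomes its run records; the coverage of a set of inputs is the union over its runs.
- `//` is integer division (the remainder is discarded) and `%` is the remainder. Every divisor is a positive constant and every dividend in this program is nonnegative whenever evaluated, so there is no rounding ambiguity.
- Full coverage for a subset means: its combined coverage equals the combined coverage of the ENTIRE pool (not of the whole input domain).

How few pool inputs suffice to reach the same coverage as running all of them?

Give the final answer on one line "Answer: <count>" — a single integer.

run #1 (h=1, v=1) runs B2->S, B1->F, B5->E, B4->T, B6->F; records B1=F, B2=S, B4=T, B5=E, B6=F
run #2 (h=3, v=2) runs B2->E, B1->T, B3->T, B6->T; records B1=T, B2=E, B3=T, B6=T
run #3 (h=3, v=5) runs B2->E, B1->F, B5->E, B4->F, B6->F; records B1=F, B2=E, B4=F, B5=E, B6=F
run #4 (h=1, v=9) runs B2->S, B1->F, B5->S, B4->T, B6->F; records B1=F, B2=S, B4=T, B5=S, B6=F
run #5 (h=4, v=6) runs B2->S, B1->F, B5->E, B4->F, B6->F; records B1=F, B2=S, B4=F, B5=E, B6=F
run #6 (h=5, v=7) runs B2->E, B1->T, B3->T, B6->T; records B1=T, B2=E, B3=T, B6=T
run #7 (h=4, v=1) runs B2->E, B1->T, B3->T, B6->T; records B1=T, B2=E, B3=T, B6=T
run #8 (h=4, v=2) runs B2->E, B1->T, B3->T, B6->T; records B1=T, B2=E, B3=T, B6=T
run #9 (h=4, v=5) runs B2->E, B1->F, B5->E, B4->F, B6->F; records B1=F, B2=E, B4=F, B5=E, B6=F
the full pool covers 11 outcomes: B1=T, B1=F, B2=S, B2=E, B3=T, B4=T, B4=F, B5=S, B5=E, B6=T, B6=F
size 1 is not enough: best union over all size-1 subsets is 5/11
size 2 is not enough: best union over all size-2 subsets is 9/11
the canonical winner is {2, 3, 4}: size 3, full 11-outcome coverage, earliest index list among size-3 covers

Answer: 3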